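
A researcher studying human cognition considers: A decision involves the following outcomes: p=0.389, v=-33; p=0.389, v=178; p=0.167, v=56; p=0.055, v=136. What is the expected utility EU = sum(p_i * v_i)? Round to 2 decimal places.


EU = sum(p_i * v_i)
0.389 * -33 = -12.837
0.389 * 178 = 69.242
0.167 * 56 = 9.352
0.055 * 136 = 7.48
EU = -12.837 + 69.242 + 9.352 + 7.48
= 73.24


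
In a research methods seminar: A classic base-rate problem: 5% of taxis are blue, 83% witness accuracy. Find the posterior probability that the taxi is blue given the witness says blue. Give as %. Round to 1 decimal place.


P(blue | says blue) = P(says blue | blue)*P(blue) / [P(says blue | blue)*P(blue) + P(says blue | not blue)*P(not blue)]
Numerator = 0.83 * 0.05 = 0.0415
False identification = 0.17 * 0.95 = 0.1615
P = 0.0415 / (0.0415 + 0.1615)
= 0.0415 / 0.203
As percentage = 20.4


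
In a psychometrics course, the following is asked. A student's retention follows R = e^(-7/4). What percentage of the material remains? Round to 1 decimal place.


R = e^(-t/S)
-t/S = -7/4 = -1.75
R = e^(-1.75) = 0.173774
Percentage = 0.173774 * 100
= 17.4


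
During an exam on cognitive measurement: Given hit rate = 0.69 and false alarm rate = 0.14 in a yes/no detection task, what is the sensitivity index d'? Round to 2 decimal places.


d' = z(HR) - z(FAR)
z(0.69) = 0.4959
z(0.14) = -1.0803
d' = 0.4959 - -1.0803
= 1.58


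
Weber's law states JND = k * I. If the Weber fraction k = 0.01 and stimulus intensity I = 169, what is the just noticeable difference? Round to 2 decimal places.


JND = k * I
JND = 0.01 * 169
= 1.69


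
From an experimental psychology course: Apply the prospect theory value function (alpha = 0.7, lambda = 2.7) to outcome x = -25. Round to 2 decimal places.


Since x = -25 < 0, use v(x) = -lambda*(-x)^alpha
(-x) = 25
25^0.7 = 9.5183
v(-25) = -2.7 * 9.5183
= -25.70


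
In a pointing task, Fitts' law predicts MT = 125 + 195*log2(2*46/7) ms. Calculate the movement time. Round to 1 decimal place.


MT = 125 + 195 * log2(2*46/7)
2D/W = 13.142857
log2(13.142857) = 3.7162
MT = 125 + 195 * 3.7162
= 849.7 ms


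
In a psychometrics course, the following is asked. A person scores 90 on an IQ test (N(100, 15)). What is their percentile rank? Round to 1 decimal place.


z = (IQ - mean) / SD
z = (90 - 100) / 15 = -0.6667
Percentile = Phi(-0.6667) * 100
Phi(-0.6667) = 0.252482
= 25.2


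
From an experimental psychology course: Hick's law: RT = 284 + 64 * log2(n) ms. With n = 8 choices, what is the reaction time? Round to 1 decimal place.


RT = 284 + 64 * log2(8)
log2(8) = 3.0
RT = 284 + 64 * 3.0
= 284 + 192.0
= 476.0 ms


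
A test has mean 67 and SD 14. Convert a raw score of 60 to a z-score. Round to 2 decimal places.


z = (X - mu) / sigma
= (60 - 67) / 14
= -7 / 14
= -0.50


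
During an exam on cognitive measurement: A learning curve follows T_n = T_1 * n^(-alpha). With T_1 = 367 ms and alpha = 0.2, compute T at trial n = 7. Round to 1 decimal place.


T_n = 367 * 7^(-0.2)
7^(-0.2) = 0.677611
T_n = 367 * 0.677611
= 248.7 ms


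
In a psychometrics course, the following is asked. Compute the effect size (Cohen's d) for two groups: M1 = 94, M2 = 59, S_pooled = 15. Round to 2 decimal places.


Cohen's d = (M1 - M2) / S_pooled
= (94 - 59) / 15
= 35 / 15
= 2.33


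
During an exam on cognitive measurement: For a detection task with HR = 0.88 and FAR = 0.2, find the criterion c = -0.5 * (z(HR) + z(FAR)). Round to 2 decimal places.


c = -0.5 * (z(HR) + z(FAR))
z(0.88) = 1.175
z(0.2) = -0.8416
c = -0.5 * (1.175 + -0.8416)
= -0.5 * 0.3334
= -0.17


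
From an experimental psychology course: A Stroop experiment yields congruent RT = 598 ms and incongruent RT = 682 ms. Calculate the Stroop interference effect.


Stroop effect = RT(incongruent) - RT(congruent)
= 682 - 598
= 84 ms


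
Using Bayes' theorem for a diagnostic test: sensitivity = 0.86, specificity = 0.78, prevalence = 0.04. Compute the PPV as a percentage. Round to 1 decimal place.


PPV = (sens * prev) / (sens * prev + (1-spec) * (1-prev))
Numerator = 0.86 * 0.04 = 0.0344
P(positive and no disease) = (1 - spec) * (1 - prev) = (1 - 0.78) * (1 - 0.04) = 0.2112
Denominator = 0.0344 + 0.2112 = 0.2456
PPV = 0.0344 / 0.2456 = 0.140065
As percentage = 14.0


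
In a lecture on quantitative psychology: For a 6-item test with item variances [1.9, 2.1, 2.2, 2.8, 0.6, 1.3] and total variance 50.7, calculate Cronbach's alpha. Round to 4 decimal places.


alpha = (k/(k-1)) * (1 - sum(s_i^2)/s_total^2)
sum(item variances) = 10.9
k/(k-1) = 6/5 = 1.2
1 - 10.9/50.7 = 1 - 0.21499 = 0.78501
alpha = 1.2 * 0.78501
= 0.9420


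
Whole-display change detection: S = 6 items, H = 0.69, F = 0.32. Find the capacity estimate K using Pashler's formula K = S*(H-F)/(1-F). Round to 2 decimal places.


K = S * (H - F) / (1 - F)
H - F = 0.37
1 - F = 0.68
K = 6 * 0.37 / 0.68
= 3.26


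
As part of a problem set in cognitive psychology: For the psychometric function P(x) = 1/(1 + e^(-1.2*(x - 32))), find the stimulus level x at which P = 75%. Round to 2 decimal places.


At P = 0.75: 0.75 = 1/(1 + e^(-k*(x-x0)))
Solving: e^(-k*(x-x0)) = 1/3
x = x0 + ln(3)/k
ln(3) = 1.0986
x = 32 + 1.0986/1.2
= 32 + 0.9155
= 32.92


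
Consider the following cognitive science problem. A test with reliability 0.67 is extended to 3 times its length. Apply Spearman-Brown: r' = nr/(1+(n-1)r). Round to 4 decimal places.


r_new = n*r / (1 + (n-1)*r)
Numerator = 3 * 0.67 = 2.01
Denominator = 1 + 2 * 0.67 = 2.34
r_new = 2.01 / 2.34
= 0.8590


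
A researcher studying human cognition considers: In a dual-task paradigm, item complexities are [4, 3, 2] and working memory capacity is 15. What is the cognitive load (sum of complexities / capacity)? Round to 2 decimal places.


Total complexity = 4 + 3 + 2 = 9
Load = total / capacity = 9 / 15
= 0.60


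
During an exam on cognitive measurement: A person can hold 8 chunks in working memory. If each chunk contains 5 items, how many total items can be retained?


Total items = chunks * items_per_chunk
= 8 * 5
= 40


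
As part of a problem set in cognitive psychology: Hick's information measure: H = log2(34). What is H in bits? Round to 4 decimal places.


H = log2(n)
H = log2(34)
= 5.0875


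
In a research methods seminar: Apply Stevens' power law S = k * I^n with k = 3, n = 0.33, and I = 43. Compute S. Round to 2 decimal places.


S = 3 * 43^0.33
43^0.33 = 3.4597
S = 3 * 3.4597
= 10.38


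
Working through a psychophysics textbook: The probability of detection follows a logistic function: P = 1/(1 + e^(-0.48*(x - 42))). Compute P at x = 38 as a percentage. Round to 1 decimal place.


P(x) = 1/(1 + e^(-0.48*(38 - 42)))
Exponent = -0.48 * -4 = 1.92
e^(1.92) = 6.820958
P = 1/(1 + 6.820958) = 0.127862
Percentage = 12.8


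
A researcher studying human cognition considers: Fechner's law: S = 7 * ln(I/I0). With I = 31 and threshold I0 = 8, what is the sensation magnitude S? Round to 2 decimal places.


S = 7 * ln(31/8)
I/I0 = 3.875
ln(3.875) = 1.3545
S = 7 * 1.3545
= 9.48


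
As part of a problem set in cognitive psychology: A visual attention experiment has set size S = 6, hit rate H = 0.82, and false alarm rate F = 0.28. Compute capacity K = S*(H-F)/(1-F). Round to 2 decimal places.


K = S * (H - F) / (1 - F)
H - F = 0.54
1 - F = 0.72
K = 6 * 0.54 / 0.72
= 4.50


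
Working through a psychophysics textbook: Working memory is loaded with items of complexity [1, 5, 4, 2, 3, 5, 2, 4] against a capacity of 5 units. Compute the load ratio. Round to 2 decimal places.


Total complexity = 1 + 5 + 4 + 2 + 3 + 5 + 2 + 4 = 26
Load = total / capacity = 26 / 5
= 5.20


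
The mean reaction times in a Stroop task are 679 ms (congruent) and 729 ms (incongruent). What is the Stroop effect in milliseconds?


Stroop effect = RT(incongruent) - RT(congruent)
= 729 - 679
= 50 ms


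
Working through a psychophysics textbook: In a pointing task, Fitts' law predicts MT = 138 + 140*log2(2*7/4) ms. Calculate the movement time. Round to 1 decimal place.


MT = 138 + 140 * log2(2*7/4)
2D/W = 3.5
log2(3.5) = 1.8074
MT = 138 + 140 * 1.8074
= 391.0 ms


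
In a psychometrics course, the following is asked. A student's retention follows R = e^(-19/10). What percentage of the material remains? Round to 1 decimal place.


R = e^(-t/S)
-t/S = -19/10 = -1.9
R = e^(-1.9) = 0.149569
Percentage = 0.149569 * 100
= 15.0


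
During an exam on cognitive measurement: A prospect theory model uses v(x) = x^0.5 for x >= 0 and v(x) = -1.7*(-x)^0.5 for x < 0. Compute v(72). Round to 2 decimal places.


Since x = 72 >= 0, use v(x) = x^0.5
72^0.5 = 8.4853
v(72) = 8.49


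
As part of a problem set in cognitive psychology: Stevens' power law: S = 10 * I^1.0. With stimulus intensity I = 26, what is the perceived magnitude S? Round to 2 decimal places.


S = 10 * 26^1.0
26^1.0 = 26.0
S = 10 * 26.0
= 260.00


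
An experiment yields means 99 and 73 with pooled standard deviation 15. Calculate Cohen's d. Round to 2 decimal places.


Cohen's d = (M1 - M2) / S_pooled
= (99 - 73) / 15
= 26 / 15
= 1.73


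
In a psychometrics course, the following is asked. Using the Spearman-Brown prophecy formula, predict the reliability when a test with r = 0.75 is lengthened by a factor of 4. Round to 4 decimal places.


r_new = n*r / (1 + (n-1)*r)
Numerator = 4 * 0.75 = 3.0
Denominator = 1 + 3 * 0.75 = 3.25
r_new = 3.0 / 3.25
= 0.9231


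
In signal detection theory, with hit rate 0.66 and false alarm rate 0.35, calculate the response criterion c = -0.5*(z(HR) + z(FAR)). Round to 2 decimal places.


c = -0.5 * (z(HR) + z(FAR))
z(0.66) = 0.4125
z(0.35) = -0.3853
c = -0.5 * (0.4125 + -0.3853)
= -0.5 * 0.0272
= -0.01


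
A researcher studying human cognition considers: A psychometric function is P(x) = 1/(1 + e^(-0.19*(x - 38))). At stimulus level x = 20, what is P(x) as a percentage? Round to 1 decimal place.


P(x) = 1/(1 + e^(-0.19*(20 - 38)))
Exponent = -0.19 * -18 = 3.42
e^(3.42) = 30.569415
P = 1/(1 + 30.569415) = 0.031676
Percentage = 3.2


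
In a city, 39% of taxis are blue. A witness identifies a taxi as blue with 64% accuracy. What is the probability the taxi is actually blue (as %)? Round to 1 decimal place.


P(blue | says blue) = P(says blue | blue)*P(blue) / [P(says blue | blue)*P(blue) + P(says blue | not blue)*P(not blue)]
Numerator = 0.64 * 0.39 = 0.2496
False identification = 0.36 * 0.61 = 0.2196
P = 0.2496 / (0.2496 + 0.2196)
= 0.2496 / 0.4692
As percentage = 53.2


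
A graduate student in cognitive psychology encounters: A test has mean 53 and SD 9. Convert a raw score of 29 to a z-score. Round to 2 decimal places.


z = (X - mu) / sigma
= (29 - 53) / 9
= -24 / 9
= -2.67


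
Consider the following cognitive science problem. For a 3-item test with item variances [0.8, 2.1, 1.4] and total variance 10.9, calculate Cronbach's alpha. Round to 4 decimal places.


alpha = (k/(k-1)) * (1 - sum(s_i^2)/s_total^2)
sum(item variances) = 4.3
k/(k-1) = 3/2 = 1.5
1 - 4.3/10.9 = 1 - 0.394495 = 0.605505
alpha = 1.5 * 0.605505
= 0.9083


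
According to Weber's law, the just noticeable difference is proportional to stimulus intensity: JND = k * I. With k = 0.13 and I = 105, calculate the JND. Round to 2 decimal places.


JND = k * I
JND = 0.13 * 105
= 13.65


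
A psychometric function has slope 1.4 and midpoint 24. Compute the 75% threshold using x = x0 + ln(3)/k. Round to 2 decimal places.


At P = 0.75: 0.75 = 1/(1 + e^(-k*(x-x0)))
Solving: e^(-k*(x-x0)) = 1/3
x = x0 + ln(3)/k
ln(3) = 1.0986
x = 24 + 1.0986/1.4
= 24 + 0.7847
= 24.78


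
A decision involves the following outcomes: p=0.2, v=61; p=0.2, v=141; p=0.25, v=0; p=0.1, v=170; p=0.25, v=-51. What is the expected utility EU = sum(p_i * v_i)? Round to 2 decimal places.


EU = sum(p_i * v_i)
0.2 * 61 = 12.2
0.2 * 141 = 28.2
0.25 * 0 = 0.0
0.1 * 170 = 17.0
0.25 * -51 = -12.75
EU = 12.2 + 28.2 + 0.0 + 17.0 + -12.75
= 44.65


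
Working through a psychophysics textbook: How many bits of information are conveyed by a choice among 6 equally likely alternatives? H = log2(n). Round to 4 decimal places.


H = log2(n)
H = log2(6)
= 2.5850


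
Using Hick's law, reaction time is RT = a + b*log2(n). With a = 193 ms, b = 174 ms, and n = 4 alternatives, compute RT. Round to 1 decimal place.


RT = 193 + 174 * log2(4)
log2(4) = 2.0
RT = 193 + 174 * 2.0
= 193 + 348.0
= 541.0 ms


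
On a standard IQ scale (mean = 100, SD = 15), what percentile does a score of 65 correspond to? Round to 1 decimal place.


z = (IQ - mean) / SD
z = (65 - 100) / 15 = -2.3333
Percentile = Phi(-2.3333) * 100
Phi(-2.3333) = 0.009816
= 1.0


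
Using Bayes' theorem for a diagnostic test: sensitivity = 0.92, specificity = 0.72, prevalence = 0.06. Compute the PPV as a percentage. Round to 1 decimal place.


PPV = (sens * prev) / (sens * prev + (1-spec) * (1-prev))
Numerator = 0.92 * 0.06 = 0.0552
P(positive and no disease) = (1 - spec) * (1 - prev) = (1 - 0.72) * (1 - 0.06) = 0.2632
Denominator = 0.0552 + 0.2632 = 0.3184
PPV = 0.0552 / 0.3184 = 0.173367
As percentage = 17.3


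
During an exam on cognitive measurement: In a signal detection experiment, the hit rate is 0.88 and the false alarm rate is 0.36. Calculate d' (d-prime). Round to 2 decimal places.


d' = z(HR) - z(FAR)
z(0.88) = 1.175
z(0.36) = -0.3585
d' = 1.175 - -0.3585
= 1.53


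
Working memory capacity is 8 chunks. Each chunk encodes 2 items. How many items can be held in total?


Total items = chunks * items_per_chunk
= 8 * 2
= 16


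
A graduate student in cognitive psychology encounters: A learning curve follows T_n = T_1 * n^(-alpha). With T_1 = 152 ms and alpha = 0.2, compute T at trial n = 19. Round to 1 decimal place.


T_n = 152 * 19^(-0.2)
19^(-0.2) = 0.554944
T_n = 152 * 0.554944
= 84.4 ms


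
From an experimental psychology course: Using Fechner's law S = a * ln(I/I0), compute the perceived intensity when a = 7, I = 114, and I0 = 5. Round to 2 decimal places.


S = 7 * ln(114/5)
I/I0 = 22.8
ln(22.8) = 3.1268
S = 7 * 3.1268
= 21.89


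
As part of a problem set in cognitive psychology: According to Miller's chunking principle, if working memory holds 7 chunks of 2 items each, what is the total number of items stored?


Total items = chunks * items_per_chunk
= 7 * 2
= 14


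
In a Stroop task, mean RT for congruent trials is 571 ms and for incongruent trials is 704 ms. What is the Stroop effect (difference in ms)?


Stroop effect = RT(incongruent) - RT(congruent)
= 704 - 571
= 133 ms


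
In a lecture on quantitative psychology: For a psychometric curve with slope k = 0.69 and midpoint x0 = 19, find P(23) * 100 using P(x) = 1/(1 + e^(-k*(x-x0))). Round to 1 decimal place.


P(x) = 1/(1 + e^(-0.69*(23 - 19)))
Exponent = -0.69 * 4 = -2.76
e^(-2.76) = 0.063292
P = 1/(1 + 0.063292) = 0.940475
Percentage = 94.0


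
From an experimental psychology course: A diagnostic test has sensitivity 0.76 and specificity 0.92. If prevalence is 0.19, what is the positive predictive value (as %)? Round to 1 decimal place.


PPV = (sens * prev) / (sens * prev + (1-spec) * (1-prev))
Numerator = 0.76 * 0.19 = 0.1444
P(positive and no disease) = (1 - spec) * (1 - prev) = (1 - 0.92) * (1 - 0.19) = 0.0648
Denominator = 0.1444 + 0.0648 = 0.2092
PPV = 0.1444 / 0.2092 = 0.690249
As percentage = 69.0


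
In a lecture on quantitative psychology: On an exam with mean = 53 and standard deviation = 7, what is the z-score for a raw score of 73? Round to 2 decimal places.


z = (X - mu) / sigma
= (73 - 53) / 7
= 20 / 7
= 2.86


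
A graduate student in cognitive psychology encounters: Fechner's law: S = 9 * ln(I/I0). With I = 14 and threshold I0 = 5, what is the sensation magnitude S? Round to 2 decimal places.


S = 9 * ln(14/5)
I/I0 = 2.8
ln(2.8) = 1.0296
S = 9 * 1.0296
= 9.27


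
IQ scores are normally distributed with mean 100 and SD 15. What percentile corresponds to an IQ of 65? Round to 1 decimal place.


z = (IQ - mean) / SD
z = (65 - 100) / 15 = -2.3333
Percentile = Phi(-2.3333) * 100
Phi(-2.3333) = 0.009816
= 1.0


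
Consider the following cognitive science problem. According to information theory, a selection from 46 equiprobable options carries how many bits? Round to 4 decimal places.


H = log2(n)
H = log2(46)
= 5.5236


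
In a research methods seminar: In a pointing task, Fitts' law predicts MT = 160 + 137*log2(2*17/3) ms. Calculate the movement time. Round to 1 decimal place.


MT = 160 + 137 * log2(2*17/3)
2D/W = 11.333333
log2(11.333333) = 3.5025
MT = 160 + 137 * 3.5025
= 639.8 ms


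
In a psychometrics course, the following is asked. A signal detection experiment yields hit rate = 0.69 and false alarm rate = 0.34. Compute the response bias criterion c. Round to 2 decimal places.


c = -0.5 * (z(HR) + z(FAR))
z(0.69) = 0.4959
z(0.34) = -0.4125
c = -0.5 * (0.4959 + -0.4125)
= -0.5 * 0.0834
= -0.04


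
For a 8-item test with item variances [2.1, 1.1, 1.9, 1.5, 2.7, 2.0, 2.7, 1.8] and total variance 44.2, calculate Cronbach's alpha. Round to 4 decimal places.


alpha = (k/(k-1)) * (1 - sum(s_i^2)/s_total^2)
sum(item variances) = 15.8
k/(k-1) = 8/7 = 1.142857
1 - 15.8/44.2 = 1 - 0.357466 = 0.642534
alpha = 1.142857 * 0.642534
= 0.7343


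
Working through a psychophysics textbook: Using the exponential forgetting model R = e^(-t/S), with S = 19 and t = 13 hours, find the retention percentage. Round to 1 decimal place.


R = e^(-t/S)
-t/S = -13/19 = -0.684211
R = e^(-0.684211) = 0.504488
Percentage = 0.504488 * 100
= 50.4


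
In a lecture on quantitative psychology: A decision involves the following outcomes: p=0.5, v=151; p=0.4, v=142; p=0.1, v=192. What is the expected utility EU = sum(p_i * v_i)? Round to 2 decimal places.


EU = sum(p_i * v_i)
0.5 * 151 = 75.5
0.4 * 142 = 56.8
0.1 * 192 = 19.2
EU = 75.5 + 56.8 + 19.2
= 151.50


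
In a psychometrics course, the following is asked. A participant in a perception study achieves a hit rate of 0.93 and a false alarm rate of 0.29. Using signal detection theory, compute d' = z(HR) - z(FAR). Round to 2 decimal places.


d' = z(HR) - z(FAR)
z(0.93) = 1.4758
z(0.29) = -0.5534
d' = 1.4758 - -0.5534
= 2.03


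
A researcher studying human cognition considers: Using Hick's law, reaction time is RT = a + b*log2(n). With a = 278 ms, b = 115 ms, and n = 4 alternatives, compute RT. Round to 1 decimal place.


RT = 278 + 115 * log2(4)
log2(4) = 2.0
RT = 278 + 115 * 2.0
= 278 + 230.0
= 508.0 ms


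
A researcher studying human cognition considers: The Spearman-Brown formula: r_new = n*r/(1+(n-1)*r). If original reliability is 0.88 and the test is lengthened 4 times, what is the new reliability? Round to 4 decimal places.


r_new = n*r / (1 + (n-1)*r)
Numerator = 4 * 0.88 = 3.52
Denominator = 1 + 3 * 0.88 = 3.64
r_new = 3.52 / 3.64
= 0.9670


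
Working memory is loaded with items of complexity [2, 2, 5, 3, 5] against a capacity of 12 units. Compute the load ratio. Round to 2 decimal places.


Total complexity = 2 + 2 + 5 + 3 + 5 = 17
Load = total / capacity = 17 / 12
= 1.42


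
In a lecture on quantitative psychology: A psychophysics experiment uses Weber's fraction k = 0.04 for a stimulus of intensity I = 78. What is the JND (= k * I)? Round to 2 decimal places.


JND = k * I
JND = 0.04 * 78
= 3.12


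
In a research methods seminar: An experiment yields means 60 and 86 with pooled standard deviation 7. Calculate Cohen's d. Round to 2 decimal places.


Cohen's d = (M1 - M2) / S_pooled
= (60 - 86) / 7
= -26 / 7
= -3.71


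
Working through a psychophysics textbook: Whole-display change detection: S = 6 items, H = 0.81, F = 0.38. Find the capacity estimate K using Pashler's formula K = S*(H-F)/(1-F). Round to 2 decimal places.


K = S * (H - F) / (1 - F)
H - F = 0.43
1 - F = 0.62
K = 6 * 0.43 / 0.62
= 4.16


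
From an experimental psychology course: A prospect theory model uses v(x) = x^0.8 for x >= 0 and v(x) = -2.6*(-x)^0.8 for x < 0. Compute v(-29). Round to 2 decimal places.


Since x = -29 < 0, use v(x) = -lambda*(-x)^alpha
(-x) = 29
29^0.8 = 14.7883
v(-29) = -2.6 * 14.7883
= -38.45


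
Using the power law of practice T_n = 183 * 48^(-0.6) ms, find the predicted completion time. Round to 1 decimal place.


T_n = 183 * 48^(-0.6)
48^(-0.6) = 0.098007
T_n = 183 * 0.098007
= 17.9 ms


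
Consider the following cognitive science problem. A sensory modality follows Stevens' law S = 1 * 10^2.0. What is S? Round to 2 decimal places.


S = 1 * 10^2.0
10^2.0 = 100.0
S = 1 * 100.0
= 100.00


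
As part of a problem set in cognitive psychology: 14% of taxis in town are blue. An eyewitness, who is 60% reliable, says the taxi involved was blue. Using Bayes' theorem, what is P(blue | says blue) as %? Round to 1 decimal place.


P(blue | says blue) = P(says blue | blue)*P(blue) / [P(says blue | blue)*P(blue) + P(says blue | not blue)*P(not blue)]
Numerator = 0.6 * 0.14 = 0.084
False identification = 0.4 * 0.86 = 0.344
P = 0.084 / (0.084 + 0.344)
= 0.084 / 0.428
As percentage = 19.6


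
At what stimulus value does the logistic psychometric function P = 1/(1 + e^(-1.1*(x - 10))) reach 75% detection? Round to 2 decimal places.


At P = 0.75: 0.75 = 1/(1 + e^(-k*(x-x0)))
Solving: e^(-k*(x-x0)) = 1/3
x = x0 + ln(3)/k
ln(3) = 1.0986
x = 10 + 1.0986/1.1
= 10 + 0.9987
= 11.00


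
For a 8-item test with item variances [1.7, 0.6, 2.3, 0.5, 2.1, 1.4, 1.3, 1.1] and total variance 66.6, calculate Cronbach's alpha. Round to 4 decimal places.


alpha = (k/(k-1)) * (1 - sum(s_i^2)/s_total^2)
sum(item variances) = 11.0
k/(k-1) = 8/7 = 1.142857
1 - 11.0/66.6 = 1 - 0.165165 = 0.834835
alpha = 1.142857 * 0.834835
= 0.9541


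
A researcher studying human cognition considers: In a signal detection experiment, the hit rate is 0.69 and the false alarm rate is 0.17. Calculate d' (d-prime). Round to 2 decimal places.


d' = z(HR) - z(FAR)
z(0.69) = 0.4959
z(0.17) = -0.9542
d' = 0.4959 - -0.9542
= 1.45


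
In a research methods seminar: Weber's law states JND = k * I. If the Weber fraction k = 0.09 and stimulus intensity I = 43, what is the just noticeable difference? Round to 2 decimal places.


JND = k * I
JND = 0.09 * 43
= 3.87


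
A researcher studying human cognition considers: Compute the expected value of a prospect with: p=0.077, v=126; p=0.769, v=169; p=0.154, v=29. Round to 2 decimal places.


EU = sum(p_i * v_i)
0.077 * 126 = 9.702
0.769 * 169 = 129.961
0.154 * 29 = 4.466
EU = 9.702 + 129.961 + 4.466
= 144.13


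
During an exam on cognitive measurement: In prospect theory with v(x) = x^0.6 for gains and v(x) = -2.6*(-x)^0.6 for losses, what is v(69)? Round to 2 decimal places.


Since x = 69 >= 0, use v(x) = x^0.6
69^0.6 = 12.6856
v(69) = 12.69


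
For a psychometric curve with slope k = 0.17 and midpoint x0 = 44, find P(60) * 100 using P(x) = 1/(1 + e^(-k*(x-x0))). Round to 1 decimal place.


P(x) = 1/(1 + e^(-0.17*(60 - 44)))
Exponent = -0.17 * 16 = -2.72
e^(-2.72) = 0.065875
P = 1/(1 + 0.065875) = 0.938196
Percentage = 93.8


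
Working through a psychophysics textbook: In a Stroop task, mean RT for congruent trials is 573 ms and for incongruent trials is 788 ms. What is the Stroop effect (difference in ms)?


Stroop effect = RT(incongruent) - RT(congruent)
= 788 - 573
= 215 ms


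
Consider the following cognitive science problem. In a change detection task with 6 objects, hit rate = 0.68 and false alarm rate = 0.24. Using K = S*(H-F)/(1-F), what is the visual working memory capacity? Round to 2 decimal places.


K = S * (H - F) / (1 - F)
H - F = 0.44
1 - F = 0.76
K = 6 * 0.44 / 0.76
= 3.47


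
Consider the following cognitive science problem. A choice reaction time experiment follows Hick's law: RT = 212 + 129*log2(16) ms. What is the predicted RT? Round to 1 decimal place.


RT = 212 + 129 * log2(16)
log2(16) = 4.0
RT = 212 + 129 * 4.0
= 212 + 516.0
= 728.0 ms


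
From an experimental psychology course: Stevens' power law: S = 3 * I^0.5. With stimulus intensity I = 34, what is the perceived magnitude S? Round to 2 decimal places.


S = 3 * 34^0.5
34^0.5 = 5.831
S = 3 * 5.831
= 17.49


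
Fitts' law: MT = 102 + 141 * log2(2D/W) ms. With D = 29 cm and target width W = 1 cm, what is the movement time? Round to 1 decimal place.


MT = 102 + 141 * log2(2*29/1)
2D/W = 58.0
log2(58.0) = 5.858
MT = 102 + 141 * 5.858
= 928.0 ms


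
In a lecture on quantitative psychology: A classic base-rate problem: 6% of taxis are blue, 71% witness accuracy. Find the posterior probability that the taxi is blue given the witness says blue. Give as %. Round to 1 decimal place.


P(blue | says blue) = P(says blue | blue)*P(blue) / [P(says blue | blue)*P(blue) + P(says blue | not blue)*P(not blue)]
Numerator = 0.71 * 0.06 = 0.0426
False identification = 0.29 * 0.94 = 0.2726
P = 0.0426 / (0.0426 + 0.2726)
= 0.0426 / 0.3152
As percentage = 13.5


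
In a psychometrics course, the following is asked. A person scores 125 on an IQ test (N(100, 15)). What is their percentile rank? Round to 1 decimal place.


z = (IQ - mean) / SD
z = (125 - 100) / 15 = 1.6667
Percentile = Phi(1.6667) * 100
Phi(1.6667) = 0.952213
= 95.2


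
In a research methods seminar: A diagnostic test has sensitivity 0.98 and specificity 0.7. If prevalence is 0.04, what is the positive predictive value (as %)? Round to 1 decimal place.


PPV = (sens * prev) / (sens * prev + (1-spec) * (1-prev))
Numerator = 0.98 * 0.04 = 0.0392
P(positive and no disease) = (1 - spec) * (1 - prev) = (1 - 0.7) * (1 - 0.04) = 0.288
Denominator = 0.0392 + 0.288 = 0.3272
PPV = 0.0392 / 0.3272 = 0.119804
As percentage = 12.0


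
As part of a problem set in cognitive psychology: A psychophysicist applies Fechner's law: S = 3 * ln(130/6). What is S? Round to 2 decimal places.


S = 3 * ln(130/6)
I/I0 = 21.666667
ln(21.666667) = 3.0758
S = 3 * 3.0758
= 9.23


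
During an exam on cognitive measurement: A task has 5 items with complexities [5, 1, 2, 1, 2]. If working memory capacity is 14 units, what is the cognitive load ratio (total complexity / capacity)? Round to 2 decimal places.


Total complexity = 5 + 1 + 2 + 1 + 2 = 11
Load = total / capacity = 11 / 14
= 0.79


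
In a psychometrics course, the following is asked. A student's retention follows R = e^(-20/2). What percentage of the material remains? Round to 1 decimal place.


R = e^(-t/S)
-t/S = -20/2 = -10.0
R = e^(-10.0) = 4.5e-05
Percentage = 4.5e-05 * 100
= 0.0


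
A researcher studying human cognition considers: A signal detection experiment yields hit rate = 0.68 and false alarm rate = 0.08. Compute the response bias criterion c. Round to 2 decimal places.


c = -0.5 * (z(HR) + z(FAR))
z(0.68) = 0.4677
z(0.08) = -1.4051
c = -0.5 * (0.4677 + -1.4051)
= -0.5 * -0.9374
= 0.47


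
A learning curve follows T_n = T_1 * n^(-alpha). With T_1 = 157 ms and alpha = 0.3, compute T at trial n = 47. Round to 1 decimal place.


T_n = 157 * 47^(-0.3)
47^(-0.3) = 0.315044
T_n = 157 * 0.315044
= 49.5 ms


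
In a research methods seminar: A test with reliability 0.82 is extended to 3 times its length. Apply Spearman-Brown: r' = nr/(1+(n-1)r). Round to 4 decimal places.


r_new = n*r / (1 + (n-1)*r)
Numerator = 3 * 0.82 = 2.46
Denominator = 1 + 2 * 0.82 = 2.64
r_new = 2.46 / 2.64
= 0.9318


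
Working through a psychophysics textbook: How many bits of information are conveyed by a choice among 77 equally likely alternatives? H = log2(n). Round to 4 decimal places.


H = log2(n)
H = log2(77)
= 6.2668


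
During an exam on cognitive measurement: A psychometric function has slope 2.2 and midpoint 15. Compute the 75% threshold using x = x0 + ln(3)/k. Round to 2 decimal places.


At P = 0.75: 0.75 = 1/(1 + e^(-k*(x-x0)))
Solving: e^(-k*(x-x0)) = 1/3
x = x0 + ln(3)/k
ln(3) = 1.0986
x = 15 + 1.0986/2.2
= 15 + 0.4994
= 15.50


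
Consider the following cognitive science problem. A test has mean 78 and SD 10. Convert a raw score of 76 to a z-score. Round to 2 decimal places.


z = (X - mu) / sigma
= (76 - 78) / 10
= -2 / 10
= -0.20


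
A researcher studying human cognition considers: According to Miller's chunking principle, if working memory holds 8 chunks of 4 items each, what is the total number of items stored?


Total items = chunks * items_per_chunk
= 8 * 4
= 32


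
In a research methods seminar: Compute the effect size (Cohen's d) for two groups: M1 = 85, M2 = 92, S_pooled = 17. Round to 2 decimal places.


Cohen's d = (M1 - M2) / S_pooled
= (85 - 92) / 17
= -7 / 17
= -0.41


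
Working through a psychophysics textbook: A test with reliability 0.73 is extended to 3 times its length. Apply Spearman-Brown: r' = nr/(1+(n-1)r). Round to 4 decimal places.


r_new = n*r / (1 + (n-1)*r)
Numerator = 3 * 0.73 = 2.19
Denominator = 1 + 2 * 0.73 = 2.46
r_new = 2.19 / 2.46
= 0.8902


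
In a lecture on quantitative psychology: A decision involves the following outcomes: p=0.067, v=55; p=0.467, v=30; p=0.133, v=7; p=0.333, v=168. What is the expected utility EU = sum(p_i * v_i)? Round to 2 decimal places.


EU = sum(p_i * v_i)
0.067 * 55 = 3.685
0.467 * 30 = 14.01
0.133 * 7 = 0.931
0.333 * 168 = 55.944
EU = 3.685 + 14.01 + 0.931 + 55.944
= 74.57


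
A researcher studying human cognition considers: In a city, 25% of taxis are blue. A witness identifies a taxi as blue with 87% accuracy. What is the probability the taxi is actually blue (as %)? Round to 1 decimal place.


P(blue | says blue) = P(says blue | blue)*P(blue) / [P(says blue | blue)*P(blue) + P(says blue | not blue)*P(not blue)]
Numerator = 0.87 * 0.25 = 0.2175
False identification = 0.13 * 0.75 = 0.0975
P = 0.2175 / (0.2175 + 0.0975)
= 0.2175 / 0.315
As percentage = 69.0


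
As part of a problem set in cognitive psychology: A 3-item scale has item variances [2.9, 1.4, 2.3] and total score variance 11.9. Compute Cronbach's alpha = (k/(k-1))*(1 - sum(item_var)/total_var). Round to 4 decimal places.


alpha = (k/(k-1)) * (1 - sum(s_i^2)/s_total^2)
sum(item variances) = 6.6
k/(k-1) = 3/2 = 1.5
1 - 6.6/11.9 = 1 - 0.554622 = 0.445378
alpha = 1.5 * 0.445378
= 0.6681


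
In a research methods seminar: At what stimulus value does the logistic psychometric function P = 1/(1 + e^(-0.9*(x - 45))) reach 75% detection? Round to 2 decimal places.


At P = 0.75: 0.75 = 1/(1 + e^(-k*(x-x0)))
Solving: e^(-k*(x-x0)) = 1/3
x = x0 + ln(3)/k
ln(3) = 1.0986
x = 45 + 1.0986/0.9
= 45 + 1.2207
= 46.22


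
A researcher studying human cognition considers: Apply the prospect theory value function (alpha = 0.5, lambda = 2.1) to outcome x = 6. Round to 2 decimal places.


Since x = 6 >= 0, use v(x) = x^0.5
6^0.5 = 2.4495
v(6) = 2.45


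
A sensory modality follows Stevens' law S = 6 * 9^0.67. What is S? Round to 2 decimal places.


S = 6 * 9^0.67
9^0.67 = 4.3586
S = 6 * 4.3586
= 26.15


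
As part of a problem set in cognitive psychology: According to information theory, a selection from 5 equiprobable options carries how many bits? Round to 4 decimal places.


H = log2(n)
H = log2(5)
= 2.3219


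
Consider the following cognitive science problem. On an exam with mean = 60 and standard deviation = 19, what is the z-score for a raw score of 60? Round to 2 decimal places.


z = (X - mu) / sigma
= (60 - 60) / 19
= 0 / 19
= 0.00


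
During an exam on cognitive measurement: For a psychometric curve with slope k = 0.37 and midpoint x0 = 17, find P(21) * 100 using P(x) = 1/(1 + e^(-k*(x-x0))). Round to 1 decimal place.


P(x) = 1/(1 + e^(-0.37*(21 - 17)))
Exponent = -0.37 * 4 = -1.48
e^(-1.48) = 0.227638
P = 1/(1 + 0.227638) = 0.814572
Percentage = 81.5


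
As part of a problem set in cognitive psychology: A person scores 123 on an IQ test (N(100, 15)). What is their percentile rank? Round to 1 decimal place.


z = (IQ - mean) / SD
z = (123 - 100) / 15 = 1.5333
Percentile = Phi(1.5333) * 100
Phi(1.5333) = 0.937399
= 93.7


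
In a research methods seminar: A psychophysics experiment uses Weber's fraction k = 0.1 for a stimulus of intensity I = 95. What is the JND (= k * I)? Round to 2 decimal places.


JND = k * I
JND = 0.1 * 95
= 9.50


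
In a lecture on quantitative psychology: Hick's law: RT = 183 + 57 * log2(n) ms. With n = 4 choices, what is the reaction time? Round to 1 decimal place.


RT = 183 + 57 * log2(4)
log2(4) = 2.0
RT = 183 + 57 * 2.0
= 183 + 114.0
= 297.0 ms


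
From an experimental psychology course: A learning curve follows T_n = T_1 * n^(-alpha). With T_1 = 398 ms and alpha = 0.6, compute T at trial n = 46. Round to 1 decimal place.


T_n = 398 * 46^(-0.6)
46^(-0.6) = 0.100541
T_n = 398 * 0.100541
= 40.0 ms


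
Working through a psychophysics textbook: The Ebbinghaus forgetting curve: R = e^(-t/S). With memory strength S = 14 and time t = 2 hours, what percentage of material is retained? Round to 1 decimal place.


R = e^(-t/S)
-t/S = -2/14 = -0.142857
R = e^(-0.142857) = 0.866878
Percentage = 0.866878 * 100
= 86.7


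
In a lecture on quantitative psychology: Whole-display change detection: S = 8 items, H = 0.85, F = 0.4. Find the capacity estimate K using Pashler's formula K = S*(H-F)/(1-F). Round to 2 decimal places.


K = S * (H - F) / (1 - F)
H - F = 0.45
1 - F = 0.6
K = 8 * 0.45 / 0.6
= 6.00


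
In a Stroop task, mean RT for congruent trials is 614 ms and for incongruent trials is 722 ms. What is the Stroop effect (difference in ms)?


Stroop effect = RT(incongruent) - RT(congruent)
= 722 - 614
= 108 ms


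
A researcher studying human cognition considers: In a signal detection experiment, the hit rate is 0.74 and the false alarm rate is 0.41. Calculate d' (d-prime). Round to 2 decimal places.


d' = z(HR) - z(FAR)
z(0.74) = 0.6433
z(0.41) = -0.2275
d' = 0.6433 - -0.2275
= 0.87


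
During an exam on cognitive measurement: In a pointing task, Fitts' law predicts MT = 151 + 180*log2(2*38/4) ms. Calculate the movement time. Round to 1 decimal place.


MT = 151 + 180 * log2(2*38/4)
2D/W = 19.0
log2(19.0) = 4.2479
MT = 151 + 180 * 4.2479
= 915.6 ms


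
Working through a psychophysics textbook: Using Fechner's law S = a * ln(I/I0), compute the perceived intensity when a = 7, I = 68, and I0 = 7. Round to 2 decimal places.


S = 7 * ln(68/7)
I/I0 = 9.714286
ln(9.714286) = 2.2736
S = 7 * 2.2736
= 15.92


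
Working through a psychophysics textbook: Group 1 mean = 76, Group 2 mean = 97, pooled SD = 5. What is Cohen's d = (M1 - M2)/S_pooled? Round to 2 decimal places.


Cohen's d = (M1 - M2) / S_pooled
= (76 - 97) / 5
= -21 / 5
= -4.20


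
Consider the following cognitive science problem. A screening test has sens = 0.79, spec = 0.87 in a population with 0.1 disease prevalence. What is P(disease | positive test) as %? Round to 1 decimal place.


PPV = (sens * prev) / (sens * prev + (1-spec) * (1-prev))
Numerator = 0.79 * 0.1 = 0.079
P(positive and no disease) = (1 - spec) * (1 - prev) = (1 - 0.87) * (1 - 0.1) = 0.117
Denominator = 0.079 + 0.117 = 0.196
PPV = 0.079 / 0.196 = 0.403061
As percentage = 40.3


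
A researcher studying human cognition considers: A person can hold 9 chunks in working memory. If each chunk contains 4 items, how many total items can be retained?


Total items = chunks * items_per_chunk
= 9 * 4
= 36


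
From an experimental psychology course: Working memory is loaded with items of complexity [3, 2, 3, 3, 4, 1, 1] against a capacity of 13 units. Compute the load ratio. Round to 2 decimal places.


Total complexity = 3 + 2 + 3 + 3 + 4 + 1 + 1 = 17
Load = total / capacity = 17 / 13
= 1.31


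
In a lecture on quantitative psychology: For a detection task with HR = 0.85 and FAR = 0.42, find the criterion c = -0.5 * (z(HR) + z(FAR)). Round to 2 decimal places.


c = -0.5 * (z(HR) + z(FAR))
z(0.85) = 1.0364
z(0.42) = -0.2019
c = -0.5 * (1.0364 + -0.2019)
= -0.5 * 0.8345
= -0.42


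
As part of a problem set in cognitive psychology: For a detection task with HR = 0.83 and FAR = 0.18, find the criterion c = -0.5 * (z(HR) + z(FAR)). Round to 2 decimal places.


c = -0.5 * (z(HR) + z(FAR))
z(0.83) = 0.9542
z(0.18) = -0.9154
c = -0.5 * (0.9542 + -0.9154)
= -0.5 * 0.0388
= -0.02


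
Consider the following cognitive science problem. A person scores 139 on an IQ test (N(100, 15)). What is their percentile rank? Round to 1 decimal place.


z = (IQ - mean) / SD
z = (139 - 100) / 15 = 2.6
Percentile = Phi(2.6) * 100
Phi(2.6) = 0.995339
= 99.5


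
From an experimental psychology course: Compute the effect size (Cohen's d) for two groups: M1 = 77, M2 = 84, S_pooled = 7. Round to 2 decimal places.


Cohen's d = (M1 - M2) / S_pooled
= (77 - 84) / 7
= -7 / 7
= -1.00


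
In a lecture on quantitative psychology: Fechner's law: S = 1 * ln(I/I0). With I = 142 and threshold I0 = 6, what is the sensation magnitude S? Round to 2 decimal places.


S = 1 * ln(142/6)
I/I0 = 23.666667
ln(23.666667) = 3.1641
S = 1 * 3.1641
= 3.16


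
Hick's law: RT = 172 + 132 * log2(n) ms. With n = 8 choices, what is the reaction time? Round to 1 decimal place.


RT = 172 + 132 * log2(8)
log2(8) = 3.0
RT = 172 + 132 * 3.0
= 172 + 396.0
= 568.0 ms


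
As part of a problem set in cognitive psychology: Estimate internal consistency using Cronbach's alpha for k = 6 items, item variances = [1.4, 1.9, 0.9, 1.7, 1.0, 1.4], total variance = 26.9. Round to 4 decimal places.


alpha = (k/(k-1)) * (1 - sum(s_i^2)/s_total^2)
sum(item variances) = 8.3
k/(k-1) = 6/5 = 1.2
1 - 8.3/26.9 = 1 - 0.30855 = 0.69145
alpha = 1.2 * 0.69145
= 0.8297


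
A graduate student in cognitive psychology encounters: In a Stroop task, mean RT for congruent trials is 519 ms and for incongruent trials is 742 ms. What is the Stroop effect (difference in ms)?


Stroop effect = RT(incongruent) - RT(congruent)
= 742 - 519
= 223 ms


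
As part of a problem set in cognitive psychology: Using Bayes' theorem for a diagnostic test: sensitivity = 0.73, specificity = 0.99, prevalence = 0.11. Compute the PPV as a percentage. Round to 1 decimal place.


PPV = (sens * prev) / (sens * prev + (1-spec) * (1-prev))
Numerator = 0.73 * 0.11 = 0.0803
P(positive and no disease) = (1 - spec) * (1 - prev) = (1 - 0.99) * (1 - 0.11) = 0.0089
Denominator = 0.0803 + 0.0089 = 0.0892
PPV = 0.0803 / 0.0892 = 0.900224
As percentage = 90.0


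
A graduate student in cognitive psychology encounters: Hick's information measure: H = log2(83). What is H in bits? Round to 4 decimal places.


H = log2(n)
H = log2(83)
= 6.3750


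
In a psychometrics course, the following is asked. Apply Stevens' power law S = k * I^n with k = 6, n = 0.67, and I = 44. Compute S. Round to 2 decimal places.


S = 6 * 44^0.67
44^0.67 = 12.6216
S = 6 * 12.6216
= 75.73


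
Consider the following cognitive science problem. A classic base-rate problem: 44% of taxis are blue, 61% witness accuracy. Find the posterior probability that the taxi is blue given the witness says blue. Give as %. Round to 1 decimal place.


P(blue | says blue) = P(says blue | blue)*P(blue) / [P(says blue | blue)*P(blue) + P(says blue | not blue)*P(not blue)]
Numerator = 0.61 * 0.44 = 0.2684
False identification = 0.39 * 0.56 = 0.2184
P = 0.2684 / (0.2684 + 0.2184)
= 0.2684 / 0.4868
As percentage = 55.1


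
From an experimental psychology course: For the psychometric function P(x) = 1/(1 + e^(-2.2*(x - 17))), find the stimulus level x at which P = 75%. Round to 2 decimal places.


At P = 0.75: 0.75 = 1/(1 + e^(-k*(x-x0)))
Solving: e^(-k*(x-x0)) = 1/3
x = x0 + ln(3)/k
ln(3) = 1.0986
x = 17 + 1.0986/2.2
= 17 + 0.4994
= 17.50


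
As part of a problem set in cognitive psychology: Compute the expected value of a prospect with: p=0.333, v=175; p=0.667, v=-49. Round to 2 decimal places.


EU = sum(p_i * v_i)
0.333 * 175 = 58.275
0.667 * -49 = -32.683
EU = 58.275 + -32.683
= 25.59
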